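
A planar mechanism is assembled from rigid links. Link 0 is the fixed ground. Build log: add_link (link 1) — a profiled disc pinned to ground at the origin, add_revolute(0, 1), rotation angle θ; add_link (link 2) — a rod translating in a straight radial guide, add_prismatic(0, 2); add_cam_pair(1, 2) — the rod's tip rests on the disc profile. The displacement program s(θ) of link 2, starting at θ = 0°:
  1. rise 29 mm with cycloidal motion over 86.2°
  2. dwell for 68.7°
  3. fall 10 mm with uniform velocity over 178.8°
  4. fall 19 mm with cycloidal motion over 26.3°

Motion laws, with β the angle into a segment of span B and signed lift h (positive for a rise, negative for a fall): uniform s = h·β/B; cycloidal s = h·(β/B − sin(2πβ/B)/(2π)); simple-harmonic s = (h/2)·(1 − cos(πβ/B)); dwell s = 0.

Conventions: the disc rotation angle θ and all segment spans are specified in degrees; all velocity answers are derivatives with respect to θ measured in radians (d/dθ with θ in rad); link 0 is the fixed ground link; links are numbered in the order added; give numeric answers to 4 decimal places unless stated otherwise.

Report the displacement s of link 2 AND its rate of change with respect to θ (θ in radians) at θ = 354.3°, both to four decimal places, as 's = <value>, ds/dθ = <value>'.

seg 1 [0°–86.2°] cycloidal, h=29: full span → s += 29 → s = 29.0000
seg 2 [86.2°–154.9°] dwell: s stays 29.0000
seg 3 [154.9°–333.7°] uniform, h=-10: full span → s += -10 → s = 19.0000
seg 4 [333.7°–360°] cycloidal, h=-19: θ=354.3° here. β=20.6, B=26.3. -19·(0.7833 − sin(2π·0.7833)/(2π)) = -17.8402 → s = 1.1598
velocity in seg [333.7°–360°] (cycloidal), θ in radians: β = 20.6° = 0.3595 rad, B = 26.3° = 0.4590 rad; ds/dθ = (h/B)(1 − cos(2πβ/B)) = ((-19)/0.4590)(1 − cos(2π·0.7833)) = -32.802549 mm/rad

s = 1.1598, ds/dθ = -32.8025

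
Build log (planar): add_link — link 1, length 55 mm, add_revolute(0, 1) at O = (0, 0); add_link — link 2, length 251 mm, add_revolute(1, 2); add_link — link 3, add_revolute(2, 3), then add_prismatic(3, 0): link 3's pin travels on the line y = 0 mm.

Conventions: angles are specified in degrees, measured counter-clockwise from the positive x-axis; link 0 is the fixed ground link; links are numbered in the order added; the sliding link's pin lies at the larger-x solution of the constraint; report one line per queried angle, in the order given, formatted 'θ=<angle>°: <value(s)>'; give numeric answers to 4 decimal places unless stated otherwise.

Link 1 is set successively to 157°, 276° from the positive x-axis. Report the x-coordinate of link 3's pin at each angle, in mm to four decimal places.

geometry: r = 55 mm, L = 251 mm, e = 0 mm
θ=157°: crank pin P = (r cos θ, r sin θ) = (-50.627767, 21.490212)
θ=157°: h = r sin θ − e = 21.490212 − 0 = 21.490212
θ=157°: x = r cos θ + √(L² − h²) = -50.627767 + 250.078329 = 199.450562
θ=276°: crank pin P = (r cos θ, r sin θ) = (5.749065, -54.698704)
θ=276°: h = r sin θ − e = -54.698704 − 0 = -54.698704
θ=276°: x = r cos θ + √(L² − h²) = 5.749065 + 244.967450 = 250.716516

θ=157°: 199.4506
θ=276°: 250.7165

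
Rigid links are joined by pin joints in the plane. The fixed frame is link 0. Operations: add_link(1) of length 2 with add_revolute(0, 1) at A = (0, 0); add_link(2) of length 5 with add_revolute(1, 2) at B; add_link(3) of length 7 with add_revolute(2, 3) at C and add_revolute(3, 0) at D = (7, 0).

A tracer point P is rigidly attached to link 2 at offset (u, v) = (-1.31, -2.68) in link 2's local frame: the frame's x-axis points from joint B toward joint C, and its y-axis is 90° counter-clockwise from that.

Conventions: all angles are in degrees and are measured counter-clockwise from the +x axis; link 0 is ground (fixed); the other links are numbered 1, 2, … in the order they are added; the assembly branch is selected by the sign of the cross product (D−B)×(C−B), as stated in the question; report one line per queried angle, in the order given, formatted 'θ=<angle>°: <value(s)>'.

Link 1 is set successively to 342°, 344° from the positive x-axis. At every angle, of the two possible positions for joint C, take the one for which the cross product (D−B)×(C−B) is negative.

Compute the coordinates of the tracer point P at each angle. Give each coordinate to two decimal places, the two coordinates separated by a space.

A=(0,0), D=(7.00,0)
θ=342°: B = A + 2.00·(cos342°, sin342°) = (1.9021, -0.6180)
θ=342°: |BD| = 5.1352
θ=342°: circle(B,5.00) ∩ circle(D,7.00): a=0.2308, h=4.9947
θ=342°:   candidates: C₊=(1.5301,4.3681) cross=25.649; C₋=(2.7324,-5.5486) cross=-25.649
θ=342°:   branch - wants cross < 0 → take C=(2.7324,-5.5486) (cross=-25.649)
θ=342°: ex = (C−B)/|BC| = (0.1660,-0.9861); ey = (0.9861,0.1660)
θ=342°: P = B + -1.31·ex + -2.68·ey = (-0.9582,0.2288)
θ=344°: B = A + 2.00·(cos344°, sin344°) = (1.9225, -0.5513)
θ=344°: |BD| = 5.1073
θ=344°: circle(B,5.00) ∩ circle(D,7.00): a=0.2041, h=4.9958
θ=344°:   candidates: C₊=(1.5862,4.4374) cross=25.515; C₋=(2.6647,-5.4959) cross=-25.515
θ=344°:   branch - wants cross < 0 → take C=(2.6647,-5.4959) (cross=-25.515)
θ=344°: ex = (C−B)/|BC| = (0.1484,-0.9889); ey = (0.9889,0.1484)
θ=344°: P = B + -1.31·ex + -2.68·ey = (-0.9222,0.3464)

θ=342°: -0.96 0.23
θ=344°: -0.92 0.35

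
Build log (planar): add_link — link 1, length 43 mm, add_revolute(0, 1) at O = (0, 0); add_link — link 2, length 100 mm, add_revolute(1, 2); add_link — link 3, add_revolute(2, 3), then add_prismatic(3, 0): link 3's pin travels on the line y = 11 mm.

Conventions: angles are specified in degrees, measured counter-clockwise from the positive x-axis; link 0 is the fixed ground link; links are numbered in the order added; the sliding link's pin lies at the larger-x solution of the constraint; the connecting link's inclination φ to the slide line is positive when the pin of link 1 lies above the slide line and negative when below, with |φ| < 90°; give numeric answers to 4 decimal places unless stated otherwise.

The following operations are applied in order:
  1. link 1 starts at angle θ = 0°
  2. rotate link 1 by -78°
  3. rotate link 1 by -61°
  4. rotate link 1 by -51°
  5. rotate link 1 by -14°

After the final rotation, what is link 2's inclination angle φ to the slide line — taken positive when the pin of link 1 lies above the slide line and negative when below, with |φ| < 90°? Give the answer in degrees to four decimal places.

geometry: r = 43 mm, L = 100 mm, e = 11 mm; θ starts at 0°
rotate link 1 by -78°: θ ← 0° -78° = -78°
rotate link 1 by -61°: θ ← -78° -61° = -139°
rotate link 1 by -51°: θ ← -139° -51° = -190°
rotate link 1 by -14°: θ ← -190° -14° = -204°
h = r sin θ − e = 17.489676 − 11 = 6.489676
sin φ = h / L = 6.489676 / 100 = 0.06489676
φ = arcsin(0.06489676) = 3.720925°

3.7209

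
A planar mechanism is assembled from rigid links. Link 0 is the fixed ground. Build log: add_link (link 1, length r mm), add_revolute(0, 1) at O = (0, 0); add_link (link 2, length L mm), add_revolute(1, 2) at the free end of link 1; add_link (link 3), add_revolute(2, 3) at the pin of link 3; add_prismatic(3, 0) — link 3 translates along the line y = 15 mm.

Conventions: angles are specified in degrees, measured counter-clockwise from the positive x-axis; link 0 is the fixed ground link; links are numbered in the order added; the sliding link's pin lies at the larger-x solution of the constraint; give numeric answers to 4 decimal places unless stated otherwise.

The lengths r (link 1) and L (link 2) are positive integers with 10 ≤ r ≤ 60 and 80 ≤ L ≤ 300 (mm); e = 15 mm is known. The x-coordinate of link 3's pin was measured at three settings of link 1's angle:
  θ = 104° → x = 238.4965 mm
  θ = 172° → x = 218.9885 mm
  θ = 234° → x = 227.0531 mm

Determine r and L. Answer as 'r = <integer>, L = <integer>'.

constraint per measurement: (x − r cos θ)² + (r sin θ − e)² = L²
subtracting the θ₁ and θ₂ equations cancels the r² and L² terms:
r = (x₁² − x₂²) / (2[(x₁cos θ₁ + e sin θ₁) − (x₂cos θ₂ + e sin θ₂)]) = 26.0001 → r = 26
L² = (x₁ − r cos θ₁)² + (r sin θ₁ − e)² = 60025.0212 → L = 245.0000 → L = 245
check at θ₃=234°: x = 227.0531 (printed 227.0531) ✓

r = 26, L = 245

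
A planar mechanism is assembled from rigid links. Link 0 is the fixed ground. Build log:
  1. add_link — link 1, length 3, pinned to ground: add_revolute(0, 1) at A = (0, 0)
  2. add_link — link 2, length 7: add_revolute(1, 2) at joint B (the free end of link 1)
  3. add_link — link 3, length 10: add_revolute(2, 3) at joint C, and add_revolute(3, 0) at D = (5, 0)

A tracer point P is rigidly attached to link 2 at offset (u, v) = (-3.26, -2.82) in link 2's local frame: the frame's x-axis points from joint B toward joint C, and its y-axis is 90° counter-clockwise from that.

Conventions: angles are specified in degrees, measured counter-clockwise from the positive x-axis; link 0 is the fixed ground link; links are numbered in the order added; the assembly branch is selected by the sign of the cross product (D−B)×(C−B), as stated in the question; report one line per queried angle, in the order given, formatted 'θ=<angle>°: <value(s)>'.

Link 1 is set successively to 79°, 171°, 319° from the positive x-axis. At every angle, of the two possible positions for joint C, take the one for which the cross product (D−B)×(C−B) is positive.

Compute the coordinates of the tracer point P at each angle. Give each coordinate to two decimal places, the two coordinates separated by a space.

A=(0,0), D=(5.00,0)
θ=79°: B = A + 3.00·(cos79°, sin79°) = (0.5724, 2.9449)
θ=79°: |BD| = 5.3175
θ=79°: circle(B,7.00) ∩ circle(D,10.00): a=-2.1367, h=6.6659
θ=79°:   candidates: C₊=(2.4849,9.6786) cross=35.446; C₋=(-4.8984,-1.4221) cross=-35.446
θ=79°:   branch + wants cross > 0 → take C=(2.4849,9.6786) (cross=35.446)
θ=79°: ex = (C−B)/|BC| = (0.2732,0.9620); ey = (-0.9620,0.2732)
θ=79°: P = B + -3.26·ex + -2.82·ey = (2.3945,-0.9616)
θ=171°: B = A + 3.00·(cos171°, sin171°) = (-2.9631, 0.4693)
θ=171°: |BD| = 7.9769
θ=171°: circle(B,7.00) ∩ circle(D,10.00): a=0.7917, h=6.9551
θ=171°:   candidates: C₊=(-1.7635,7.3658) cross=55.480; C₋=(-2.5819,-6.5203) cross=-55.480
θ=171°:   branch + wants cross > 0 → take C=(-1.7635,7.3658) (cross=55.480)
θ=171°: ex = (C−B)/|BC| = (0.1714,0.9852); ey = (-0.9852,0.1714)
θ=171°: P = B + -3.26·ex + -2.82·ey = (-0.7434,-3.2257)
θ=319°: B = A + 3.00·(cos319°, sin319°) = (2.2641, -1.9682)
θ=319°: |BD| = 3.3703
θ=319°: circle(B,7.00) ∩ circle(D,10.00): a=-5.8810, h=3.7965
θ=319°:   candidates: C₊=(-4.7270,-2.3207) cross=12.795; C₋=(-0.2928,-8.4845) cross=-12.795
θ=319°:   branch + wants cross > 0 → take C=(-4.7270,-2.3207) (cross=12.795)
θ=319°: ex = (C−B)/|BC| = (-0.9987,-0.0504); ey = (0.0504,-0.9987)
θ=319°: P = B + -3.26·ex + -2.82·ey = (5.3780,1.0124)

θ=79°: 2.39 -0.96
θ=171°: -0.74 -3.23
θ=319°: 5.38 1.01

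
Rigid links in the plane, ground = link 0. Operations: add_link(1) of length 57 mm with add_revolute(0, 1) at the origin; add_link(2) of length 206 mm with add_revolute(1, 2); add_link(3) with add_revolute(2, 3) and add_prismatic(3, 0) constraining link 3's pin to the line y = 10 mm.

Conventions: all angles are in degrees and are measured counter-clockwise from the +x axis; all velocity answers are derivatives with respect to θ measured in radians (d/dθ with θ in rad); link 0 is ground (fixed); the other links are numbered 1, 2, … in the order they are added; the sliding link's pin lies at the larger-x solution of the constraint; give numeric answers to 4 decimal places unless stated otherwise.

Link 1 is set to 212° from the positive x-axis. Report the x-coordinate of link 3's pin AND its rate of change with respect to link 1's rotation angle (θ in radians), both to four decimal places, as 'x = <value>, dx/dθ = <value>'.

geometry: r = 57 mm, L = 206 mm, e = 10 mm
crank pin P = (r cos θ, r sin θ) = (-48.338741, -30.205398)
h = r sin θ − e = -30.205398 − 10 = -40.205398
x = r cos θ + √(L² − h²) = -48.338741 + 202.038427 = 153.699685
dx/dθ = −r sin θ − h·r cos θ/√(L² − h²) (θ in radians; h = -40.205398) = 20.586048

x = 153.6997, dx/dθ = 20.5860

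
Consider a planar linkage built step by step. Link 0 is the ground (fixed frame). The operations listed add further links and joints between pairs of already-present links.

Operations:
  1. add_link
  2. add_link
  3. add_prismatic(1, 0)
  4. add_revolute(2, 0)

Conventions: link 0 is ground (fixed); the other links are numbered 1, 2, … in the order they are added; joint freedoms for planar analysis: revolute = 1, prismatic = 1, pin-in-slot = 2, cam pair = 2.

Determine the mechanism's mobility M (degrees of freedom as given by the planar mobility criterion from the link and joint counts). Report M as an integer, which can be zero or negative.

link 0 = ground. State L|J1|J2 = 1|0|0
+link1  2|0|0
+link2  3|0|0
P(1,0) f=1→J1  3|1|0
R(2,0) f=1→J1  3|2|0
M = 3(3−1)−2·2−0 = 6−4−0 = 2

M = 2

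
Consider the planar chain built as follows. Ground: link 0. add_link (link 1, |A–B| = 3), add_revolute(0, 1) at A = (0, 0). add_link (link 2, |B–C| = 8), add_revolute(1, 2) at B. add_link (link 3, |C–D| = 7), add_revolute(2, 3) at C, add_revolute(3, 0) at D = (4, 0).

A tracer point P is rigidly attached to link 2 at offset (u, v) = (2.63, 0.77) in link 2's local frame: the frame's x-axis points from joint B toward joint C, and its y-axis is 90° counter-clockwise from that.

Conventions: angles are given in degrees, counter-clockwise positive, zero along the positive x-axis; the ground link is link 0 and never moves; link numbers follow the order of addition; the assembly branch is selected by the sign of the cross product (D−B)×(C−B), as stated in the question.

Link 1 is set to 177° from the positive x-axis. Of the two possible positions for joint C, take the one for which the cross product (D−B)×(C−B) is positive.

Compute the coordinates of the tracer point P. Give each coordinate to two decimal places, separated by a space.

A=(0,0), D=(4.00,0)
B = A + 3.00·(cos177°, sin177°) = (-2.9959, 0.1570)
|BD| = 6.9977
circle(B,8.00) ∩ circle(D,7.00): a=4.5706, h=6.5658
  candidates: C₊=(1.7209,6.6186) cross=45.945; C₋=(1.4263,-6.5097) cross=-45.945
  branch + wants cross > 0 → take C=(1.7209,6.6186) (cross=45.945)
ex = (C−B)/|BC| = (0.5896,0.8077); ey = (-0.8077,0.5896)
P = B + 2.63·ex + 0.77·ey = (-2.0672,2.7352)

-2.07 2.74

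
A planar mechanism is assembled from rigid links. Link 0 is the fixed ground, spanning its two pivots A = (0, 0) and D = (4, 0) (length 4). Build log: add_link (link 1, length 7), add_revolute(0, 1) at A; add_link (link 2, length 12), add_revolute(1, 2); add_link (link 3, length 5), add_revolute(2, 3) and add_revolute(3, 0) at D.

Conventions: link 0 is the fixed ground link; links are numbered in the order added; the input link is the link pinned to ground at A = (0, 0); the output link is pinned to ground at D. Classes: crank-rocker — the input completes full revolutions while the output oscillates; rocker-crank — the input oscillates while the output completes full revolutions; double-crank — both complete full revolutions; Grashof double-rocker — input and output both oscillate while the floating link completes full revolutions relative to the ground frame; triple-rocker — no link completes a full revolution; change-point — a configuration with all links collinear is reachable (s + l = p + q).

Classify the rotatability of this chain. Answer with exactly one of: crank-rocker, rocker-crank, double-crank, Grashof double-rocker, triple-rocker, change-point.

lengths: ground=4, input=7, coupler=12, output=5
sorted: s=4 (shortest), l=12 (longest), p+q=12
s + l = 16 vs p + q = 12
s + l > p + q → non-Grashof → no link fully rotates → triple-rocker

triple-rocker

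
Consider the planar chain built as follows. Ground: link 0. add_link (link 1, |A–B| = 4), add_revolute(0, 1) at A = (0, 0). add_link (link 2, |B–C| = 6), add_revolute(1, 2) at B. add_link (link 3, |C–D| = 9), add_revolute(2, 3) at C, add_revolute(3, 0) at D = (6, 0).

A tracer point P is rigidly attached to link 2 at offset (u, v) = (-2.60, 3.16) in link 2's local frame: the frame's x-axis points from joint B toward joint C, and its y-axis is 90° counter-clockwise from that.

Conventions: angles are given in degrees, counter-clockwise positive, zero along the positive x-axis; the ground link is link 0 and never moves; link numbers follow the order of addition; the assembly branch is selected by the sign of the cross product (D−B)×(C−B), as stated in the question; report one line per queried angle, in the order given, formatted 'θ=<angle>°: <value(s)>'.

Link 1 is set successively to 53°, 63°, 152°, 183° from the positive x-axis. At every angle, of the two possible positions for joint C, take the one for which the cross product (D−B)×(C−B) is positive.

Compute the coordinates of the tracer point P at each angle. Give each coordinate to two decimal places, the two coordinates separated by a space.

A=(0,0), D=(6.00,0)
θ=53°: B = A + 4.00·(cos53°, sin53°) = (2.4073, 3.1945)
θ=53°: |BD| = 4.8076
θ=53°: circle(B,6.00) ∩ circle(D,9.00): a=-2.2763, h=5.5514
θ=53°:   candidates: C₊=(4.3950,8.8557) cross=26.689; C₋=(-2.9827,0.5585) cross=-26.689
θ=53°:   branch + wants cross > 0 → take C=(4.3950,8.8557) (cross=26.689)
θ=53°: ex = (C−B)/|BC| = (0.3313,0.9435); ey = (-0.9435,0.3313)
θ=53°: P = B + -2.60·ex + 3.16·ey = (-1.4356,1.7882)
θ=63°: B = A + 4.00·(cos63°, sin63°) = (1.8160, 3.5640)
θ=63°: |BD| = 5.4962
θ=63°: circle(B,6.00) ∩ circle(D,9.00): a=-1.3456, h=5.8472
θ=63°:   candidates: C₊=(4.5832,8.8878) cross=32.137; C₋=(-3.0000,-0.0146) cross=-32.137
θ=63°:   branch + wants cross > 0 → take C=(4.5832,8.8878) (cross=32.137)
θ=63°: ex = (C−B)/|BC| = (0.4612,0.8873); ey = (-0.8873,0.4612)
θ=63°: P = B + -2.60·ex + 3.16·ey = (-2.1870,2.7145)
θ=152°: B = A + 4.00·(cos152°, sin152°) = (-3.5318, 1.8779)
θ=152°: |BD| = 9.7150
θ=152°: circle(B,6.00) ∩ circle(D,9.00): a=2.5415, h=5.4351
θ=152°:   candidates: C₊=(0.0124,6.7193) cross=52.802; C₋=(-2.0888,-3.9460) cross=-52.802
θ=152°:   branch + wants cross > 0 → take C=(0.0124,6.7193) (cross=52.802)
θ=152°: ex = (C−B)/|BC| = (0.5907,0.8069); ey = (-0.8069,0.5907)
θ=152°: P = B + -2.60·ex + 3.16·ey = (-7.6174,1.6466)
θ=183°: B = A + 4.00·(cos183°, sin183°) = (-3.9945, -0.2093)
θ=183°: |BD| = 9.9967
θ=183°: circle(B,6.00) ∩ circle(D,9.00): a=2.7476, h=5.3339
θ=183°:   candidates: C₊=(-1.3592,5.1809) cross=53.322; C₋=(-1.1358,-5.4845) cross=-53.322
θ=183°:   branch + wants cross > 0 → take C=(-1.3592,5.1809) (cross=53.322)
θ=183°: ex = (C−B)/|BC| = (0.4392,0.8984); ey = (-0.8984,0.4392)
θ=183°: P = B + -2.60·ex + 3.16·ey = (-7.9754,-1.1572)

θ=53°: -1.44 1.79
θ=63°: -2.19 2.71
θ=152°: -7.62 1.65
θ=183°: -7.98 -1.16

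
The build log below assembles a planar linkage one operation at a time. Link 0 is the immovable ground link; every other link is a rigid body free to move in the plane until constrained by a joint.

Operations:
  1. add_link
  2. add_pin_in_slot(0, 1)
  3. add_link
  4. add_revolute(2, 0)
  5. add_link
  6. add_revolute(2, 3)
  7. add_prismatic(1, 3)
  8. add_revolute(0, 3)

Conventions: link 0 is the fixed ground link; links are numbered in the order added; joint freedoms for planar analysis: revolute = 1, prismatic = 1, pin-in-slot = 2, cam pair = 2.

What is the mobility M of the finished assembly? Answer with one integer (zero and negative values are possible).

ground; <1,0,0>
#1 <2,0,0>
PS:0↔1 J2 <2,0,1>
#2 <3,0,1>
R:2↔0 J1 <3,1,1>
#3 <4,1,1>
R:2↔3 J1 <4,2,1>
P:1↔3 J1 <4,3,1>
R:0↔3 J1 <4,4,1>
3×3 − 2×4 − 1×1 = 0

M = 0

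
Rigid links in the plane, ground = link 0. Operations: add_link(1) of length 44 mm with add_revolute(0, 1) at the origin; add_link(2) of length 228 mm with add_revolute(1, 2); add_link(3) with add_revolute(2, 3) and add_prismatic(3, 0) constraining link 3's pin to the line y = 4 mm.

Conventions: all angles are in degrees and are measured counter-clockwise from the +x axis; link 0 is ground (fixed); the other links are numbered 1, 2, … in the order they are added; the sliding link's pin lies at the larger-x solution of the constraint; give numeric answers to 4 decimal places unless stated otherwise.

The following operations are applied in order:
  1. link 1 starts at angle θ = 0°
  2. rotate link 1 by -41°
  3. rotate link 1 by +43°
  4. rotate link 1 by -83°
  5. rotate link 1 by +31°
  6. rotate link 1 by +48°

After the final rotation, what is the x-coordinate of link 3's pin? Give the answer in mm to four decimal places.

geometry: r = 44 mm, L = 228 mm, e = 4 mm; θ starts at 0°
rotate link 1 by -41°: θ ← 0° -41° = -41°
rotate link 1 by +43°: θ ← -41° +43° = 2°
rotate link 1 by -83°: θ ← 2° -83° = -81°
rotate link 1 by +31°: θ ← -81° +31° = -50°
rotate link 1 by +48°: θ ← -50° +48° = -2°
crank pin P = (r cos θ, r sin θ) = (43.973196, -1.535578)
h = r sin θ − e = -1.535578 − 4 = -5.535578
x = r cos θ + √(L² − h²) = 43.973196 + 227.932791 = 271.905988

271.9060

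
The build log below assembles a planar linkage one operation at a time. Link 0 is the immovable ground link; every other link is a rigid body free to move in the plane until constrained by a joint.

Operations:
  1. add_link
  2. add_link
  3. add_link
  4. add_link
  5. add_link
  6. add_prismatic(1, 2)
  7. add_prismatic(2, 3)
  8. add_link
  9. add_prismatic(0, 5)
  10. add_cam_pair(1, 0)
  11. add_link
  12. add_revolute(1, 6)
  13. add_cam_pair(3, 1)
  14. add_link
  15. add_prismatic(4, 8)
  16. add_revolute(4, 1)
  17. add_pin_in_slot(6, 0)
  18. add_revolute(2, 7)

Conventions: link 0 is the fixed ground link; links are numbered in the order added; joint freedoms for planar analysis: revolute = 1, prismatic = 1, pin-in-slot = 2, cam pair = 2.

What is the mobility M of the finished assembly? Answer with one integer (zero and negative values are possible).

link 0 = ground. State L|J1|J2 = 1|0|0
+link1  2|0|0
+link2  3|0|0
+link3  4|0|0
+link4  5|0|0
+link5  6|0|0
P(1,2) f=1→J1  6|1|0
P(2,3) f=1→J1  6|2|0
+link6  7|2|0
P(0,5) f=1→J1  7|3|0
C(1,0) f=2→J2  7|3|1
+link7  8|3|1
R(1,6) f=1→J1  8|4|1
C(3,1) f=2→J2  8|4|2
+link8  9|4|2
P(4,8) f=1→J1  9|5|2
R(4,1) f=1→J1  9|6|2
PS(6,0) f=2→J2  9|6|3
R(2,7) f=1→J1  9|7|3
M = 3(9−1)−2·7−3 = 24−14−3 = 7

M = 7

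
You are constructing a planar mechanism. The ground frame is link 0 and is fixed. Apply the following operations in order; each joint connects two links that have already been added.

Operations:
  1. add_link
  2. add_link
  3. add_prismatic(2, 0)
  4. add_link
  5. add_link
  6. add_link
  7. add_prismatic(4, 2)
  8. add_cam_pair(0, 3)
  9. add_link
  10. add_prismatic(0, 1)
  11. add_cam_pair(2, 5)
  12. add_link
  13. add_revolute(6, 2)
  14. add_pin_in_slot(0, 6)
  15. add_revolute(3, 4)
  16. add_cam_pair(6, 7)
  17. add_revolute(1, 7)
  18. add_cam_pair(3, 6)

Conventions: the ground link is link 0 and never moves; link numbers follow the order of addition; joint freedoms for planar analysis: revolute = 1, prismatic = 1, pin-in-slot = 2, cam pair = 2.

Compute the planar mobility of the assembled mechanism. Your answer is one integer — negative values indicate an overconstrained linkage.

ground; <1,0,0>
#1 <2,0,0>
#2 <3,0,0>
P:2↔0 J1 <3,1,0>
#3 <4,1,0>
#4 <5,1,0>
#5 <6,1,0>
P:4↔2 J1 <6,2,0>
C:0↔3 J2 <6,2,1>
#6 <7,2,1>
P:0↔1 J1 <7,3,1>
C:2↔5 J2 <7,3,2>
#7 <8,3,2>
R:6↔2 J1 <8,4,2>
PS:0↔6 J2 <8,4,3>
R:3↔4 J1 <8,5,3>
C:6↔7 J2 <8,5,4>
R:1↔7 J1 <8,6,4>
C:3↔6 J2 <8,6,5>
3×7 − 2×6 − 1×5 = 4

M = 4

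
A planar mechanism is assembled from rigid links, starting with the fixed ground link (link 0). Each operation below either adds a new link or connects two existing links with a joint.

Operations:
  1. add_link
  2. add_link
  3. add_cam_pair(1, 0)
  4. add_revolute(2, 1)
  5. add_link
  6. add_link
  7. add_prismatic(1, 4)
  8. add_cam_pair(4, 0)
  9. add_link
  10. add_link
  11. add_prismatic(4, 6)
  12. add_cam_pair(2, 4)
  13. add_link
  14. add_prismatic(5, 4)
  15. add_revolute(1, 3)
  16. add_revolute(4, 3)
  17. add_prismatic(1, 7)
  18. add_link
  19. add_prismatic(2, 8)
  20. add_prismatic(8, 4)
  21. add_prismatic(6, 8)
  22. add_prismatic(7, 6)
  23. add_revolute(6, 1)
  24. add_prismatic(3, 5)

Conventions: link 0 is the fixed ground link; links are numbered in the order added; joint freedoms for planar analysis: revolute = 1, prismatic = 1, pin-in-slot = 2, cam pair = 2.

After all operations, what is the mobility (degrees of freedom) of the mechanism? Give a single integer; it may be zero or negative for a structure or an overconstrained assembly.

L=1 J1=0 J2=0
add link → L=2 J1=0 J2=0
add link → L=3 J1=0 J2=0
C@1,0 dof=2 J2 → L=3 J1=0 J2=1
R@2,1 dof=1 J1 → L=3 J1=1 J2=1
add link → L=4 J1=1 J2=1
add link → L=5 J1=1 J2=1
P@1,4 dof=1 J1 → L=5 J1=2 J2=1
C@4,0 dof=2 J2 → L=5 J1=2 J2=2
add link → L=6 J1=2 J2=2
add link → L=7 J1=2 J2=2
P@4,6 dof=1 J1 → L=7 J1=3 J2=2
C@2,4 dof=2 J2 → L=7 J1=3 J2=3
add link → L=8 J1=3 J2=3
P@5,4 dof=1 J1 → L=8 J1=4 J2=3
R@1,3 dof=1 J1 → L=8 J1=5 J2=3
R@4,3 dof=1 J1 → L=8 J1=6 J2=3
P@1,7 dof=1 J1 → L=8 J1=7 J2=3
add link → L=9 J1=7 J2=3
P@2,8 dof=1 J1 → L=9 J1=8 J2=3
P@8,4 dof=1 J1 → L=9 J1=9 J2=3
P@6,8 dof=1 J1 → L=9 J1=10 J2=3
P@7,6 dof=1 J1 → L=9 J1=11 J2=3
R@6,1 dof=1 J1 → L=9 J1=12 J2=3
P@3,5 dof=1 J1 → L=9 J1=13 J2=3
M=3(L−1)−2J1−J2=3·8−2·13−3=-5

M = -5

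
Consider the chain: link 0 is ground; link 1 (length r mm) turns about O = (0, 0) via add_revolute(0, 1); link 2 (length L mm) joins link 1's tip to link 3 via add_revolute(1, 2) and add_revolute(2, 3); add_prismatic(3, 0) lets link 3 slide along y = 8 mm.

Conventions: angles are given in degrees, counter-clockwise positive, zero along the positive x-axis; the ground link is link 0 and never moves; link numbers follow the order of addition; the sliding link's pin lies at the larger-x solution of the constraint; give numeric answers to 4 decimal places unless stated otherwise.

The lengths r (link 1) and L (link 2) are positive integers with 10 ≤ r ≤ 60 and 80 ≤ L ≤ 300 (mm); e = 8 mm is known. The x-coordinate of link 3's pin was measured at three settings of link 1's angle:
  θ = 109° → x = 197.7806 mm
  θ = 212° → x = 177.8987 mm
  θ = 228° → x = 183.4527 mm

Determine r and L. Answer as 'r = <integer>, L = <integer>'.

constraint per measurement: (x − r cos θ)² + (r sin θ − e)² = L²
subtracting the θ₁ and θ₂ equations cancels the r² and L² terms:
r = (x₁² − x₂²) / (2[(x₁cos θ₁ + e sin θ₁) − (x₂cos θ₂ + e sin θ₂)]) = 38.0000 → r = 38
L² = (x₁ − r cos θ₁)² + (r sin θ₁ − e)² = 44944.0114 → L = 212.0000 → L = 212
check at θ₃=228°: x = 183.4527 (printed 183.4527) ✓

r = 38, L = 212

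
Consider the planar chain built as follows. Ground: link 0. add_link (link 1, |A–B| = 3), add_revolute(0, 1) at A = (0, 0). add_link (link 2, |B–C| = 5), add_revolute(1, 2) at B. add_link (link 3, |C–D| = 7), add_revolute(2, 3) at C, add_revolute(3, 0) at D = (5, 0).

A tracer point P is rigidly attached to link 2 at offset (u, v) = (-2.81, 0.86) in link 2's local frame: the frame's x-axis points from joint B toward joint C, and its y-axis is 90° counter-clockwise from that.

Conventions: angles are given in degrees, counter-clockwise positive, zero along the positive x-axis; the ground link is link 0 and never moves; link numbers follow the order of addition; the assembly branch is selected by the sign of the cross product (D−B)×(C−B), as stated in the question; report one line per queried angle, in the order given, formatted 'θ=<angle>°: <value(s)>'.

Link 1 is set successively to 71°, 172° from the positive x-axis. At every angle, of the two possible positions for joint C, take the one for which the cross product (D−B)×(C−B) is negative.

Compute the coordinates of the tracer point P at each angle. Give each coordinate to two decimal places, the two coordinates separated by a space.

A=(0,0), D=(5.00,0)
θ=71°: B = A + 3.00·(cos71°, sin71°) = (0.9767, 2.8366)
θ=71°: |BD| = 4.9227
θ=71°: circle(B,5.00) ∩ circle(D,7.00): a=0.0237, h=4.9999
θ=71°:   candidates: C₊=(3.8771,6.9093) cross=24.613; C₋=(-1.8850,-1.2635) cross=-24.613
θ=71°:   branch - wants cross < 0 → take C=(-1.8850,-1.2635) (cross=-24.613)
θ=71°: ex = (C−B)/|BC| = (-0.5723,-0.8200); ey = (0.8200,-0.5723)
θ=71°: P = B + -2.81·ex + 0.86·ey = (3.2902,4.6486)
θ=172°: B = A + 3.00·(cos172°, sin172°) = (-2.9708, 0.4175)
θ=172°: |BD| = 7.9817
θ=172°: circle(B,5.00) ∩ circle(D,7.00): a=2.4874, h=4.3374
θ=172°:   candidates: C₊=(-0.2599,4.6188) cross=34.620; C₋=(-0.7137,-4.0440) cross=-34.620
θ=172°:   branch - wants cross < 0 → take C=(-0.7137,-4.0440) (cross=-34.620)
θ=172°: ex = (C−B)/|BC| = (0.4514,-0.8923); ey = (0.8923,0.4514)
θ=172°: P = B + -2.81·ex + 0.86·ey = (-3.4719,3.3131)

θ=71°: 3.29 4.65
θ=172°: -3.47 3.31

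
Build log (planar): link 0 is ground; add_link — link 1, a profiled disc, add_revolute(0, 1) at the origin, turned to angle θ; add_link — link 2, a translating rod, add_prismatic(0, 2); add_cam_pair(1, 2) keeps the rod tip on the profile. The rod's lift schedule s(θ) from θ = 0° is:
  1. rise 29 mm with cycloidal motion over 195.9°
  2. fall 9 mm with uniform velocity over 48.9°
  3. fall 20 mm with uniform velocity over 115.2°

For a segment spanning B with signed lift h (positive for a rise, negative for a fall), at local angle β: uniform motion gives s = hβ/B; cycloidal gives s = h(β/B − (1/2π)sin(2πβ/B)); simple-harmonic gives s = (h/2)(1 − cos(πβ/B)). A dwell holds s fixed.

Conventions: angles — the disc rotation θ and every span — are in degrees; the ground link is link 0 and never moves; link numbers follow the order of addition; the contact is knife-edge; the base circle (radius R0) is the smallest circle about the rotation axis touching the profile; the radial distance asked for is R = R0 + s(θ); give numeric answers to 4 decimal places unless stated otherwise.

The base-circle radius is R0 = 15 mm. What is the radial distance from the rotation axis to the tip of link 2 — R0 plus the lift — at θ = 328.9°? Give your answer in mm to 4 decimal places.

seg 1 [0°–195.9°] cycloidal, h=29: full span → s += 29 → s = 29.0000
seg 2 [195.9°–244.8°] uniform, h=-9: full span → s += -9 → s = 20.0000
seg 3 [244.8°–360°] uniform, h=-20: θ=328.9° here. β=84.1, B=115.2. -20·84.1/115.2 = -14.6007 → s = 5.3993
R = R0 + s = 15 + 5.3993 = 20.3993

20.3993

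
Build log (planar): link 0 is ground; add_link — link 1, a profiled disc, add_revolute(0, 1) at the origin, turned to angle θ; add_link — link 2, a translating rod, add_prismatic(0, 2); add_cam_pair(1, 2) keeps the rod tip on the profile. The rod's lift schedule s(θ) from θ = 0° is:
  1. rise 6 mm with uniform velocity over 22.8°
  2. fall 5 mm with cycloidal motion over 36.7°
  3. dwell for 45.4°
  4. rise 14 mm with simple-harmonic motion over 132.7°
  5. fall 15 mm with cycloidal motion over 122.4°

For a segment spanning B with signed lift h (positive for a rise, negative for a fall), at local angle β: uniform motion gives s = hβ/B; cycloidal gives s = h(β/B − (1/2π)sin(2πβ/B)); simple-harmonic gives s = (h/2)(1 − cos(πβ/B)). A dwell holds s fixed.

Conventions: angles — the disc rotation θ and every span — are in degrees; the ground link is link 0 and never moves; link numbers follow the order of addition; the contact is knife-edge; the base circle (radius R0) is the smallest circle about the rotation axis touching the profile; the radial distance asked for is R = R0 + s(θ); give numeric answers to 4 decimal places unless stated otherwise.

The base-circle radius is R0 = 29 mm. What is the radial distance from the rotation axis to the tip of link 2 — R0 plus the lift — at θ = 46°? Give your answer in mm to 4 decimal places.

seg 1 [0°–22.8°] uniform, h=6: full span → s += 6 → s = 6.0000
seg 2 [22.8°–59.5°] cycloidal, h=-5: θ=46° here. β=23.2, B=36.7. -5·(0.6322 − sin(2π·0.6322)/(2π)) = -3.7482 → s = 2.2518
R = R0 + s = 29 + 2.2518 = 31.2518

31.2518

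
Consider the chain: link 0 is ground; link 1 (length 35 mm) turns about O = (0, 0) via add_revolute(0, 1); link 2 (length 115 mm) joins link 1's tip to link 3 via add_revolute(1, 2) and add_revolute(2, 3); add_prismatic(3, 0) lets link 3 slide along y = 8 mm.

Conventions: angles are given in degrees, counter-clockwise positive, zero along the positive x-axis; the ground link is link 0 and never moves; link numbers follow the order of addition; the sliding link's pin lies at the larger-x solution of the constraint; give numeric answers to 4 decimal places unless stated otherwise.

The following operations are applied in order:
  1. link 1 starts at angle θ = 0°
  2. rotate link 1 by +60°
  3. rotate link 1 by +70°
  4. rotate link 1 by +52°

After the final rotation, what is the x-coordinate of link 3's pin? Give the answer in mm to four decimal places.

geometry: r = 35 mm, L = 115 mm, e = 8 mm; θ starts at 0°
rotate link 1 by +60°: θ ← 0° +60° = 60°
rotate link 1 by +70°: θ ← 60° +70° = 130°
rotate link 1 by +52°: θ ← 130° +52° = 182°
crank pin P = (r cos θ, r sin θ) = (-34.978679, -1.221482)
h = r sin θ − e = -1.221482 − 8 = -9.221482
x = r cos θ + √(L² − h²) = -34.978679 + 114.629683 = 79.651004

79.6510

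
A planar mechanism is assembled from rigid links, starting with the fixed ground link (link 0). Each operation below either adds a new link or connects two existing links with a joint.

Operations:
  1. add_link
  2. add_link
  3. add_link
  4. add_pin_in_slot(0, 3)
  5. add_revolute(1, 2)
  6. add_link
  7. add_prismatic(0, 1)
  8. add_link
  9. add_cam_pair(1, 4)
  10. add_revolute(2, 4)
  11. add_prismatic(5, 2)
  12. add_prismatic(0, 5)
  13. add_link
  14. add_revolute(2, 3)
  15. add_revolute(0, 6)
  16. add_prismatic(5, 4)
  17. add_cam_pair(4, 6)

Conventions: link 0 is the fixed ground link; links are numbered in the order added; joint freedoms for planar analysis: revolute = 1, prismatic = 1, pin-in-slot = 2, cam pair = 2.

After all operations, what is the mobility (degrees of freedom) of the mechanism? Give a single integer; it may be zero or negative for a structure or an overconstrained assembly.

ground; <1,0,0>
#1 <2,0,0>
#2 <3,0,0>
#3 <4,0,0>
PS:0↔3 J2 <4,0,1>
R:1↔2 J1 <4,1,1>
#4 <5,1,1>
P:0↔1 J1 <5,2,1>
#5 <6,2,1>
C:1↔4 J2 <6,2,2>
R:2↔4 J1 <6,3,2>
P:5↔2 J1 <6,4,2>
P:0↔5 J1 <6,5,2>
#6 <7,5,2>
R:2↔3 J1 <7,6,2>
R:0↔6 J1 <7,7,2>
P:5↔4 J1 <7,8,2>
C:4↔6 J2 <7,8,3>
3×6 − 2×8 − 1×3 = -1

M = -1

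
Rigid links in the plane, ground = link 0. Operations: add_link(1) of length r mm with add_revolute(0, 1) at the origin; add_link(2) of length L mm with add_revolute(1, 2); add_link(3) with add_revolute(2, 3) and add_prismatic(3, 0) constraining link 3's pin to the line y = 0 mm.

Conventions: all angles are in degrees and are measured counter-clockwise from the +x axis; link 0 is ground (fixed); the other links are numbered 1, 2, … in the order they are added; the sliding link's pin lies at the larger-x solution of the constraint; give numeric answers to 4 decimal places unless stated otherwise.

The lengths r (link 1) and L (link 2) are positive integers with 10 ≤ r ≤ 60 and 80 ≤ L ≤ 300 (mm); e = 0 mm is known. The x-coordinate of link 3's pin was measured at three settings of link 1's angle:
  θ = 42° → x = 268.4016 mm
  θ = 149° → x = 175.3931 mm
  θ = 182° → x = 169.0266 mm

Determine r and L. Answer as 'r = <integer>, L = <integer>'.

constraint per measurement: (x − r cos θ)² + (r sin θ − e)² = L²
subtracting the θ₁ and θ₂ equations cancels the r² and L² terms:
r = (x₁² − x₂²) / (2[(x₁cos θ₁ + e sin θ₁) − (x₂cos θ₂ + e sin θ₂)]) = 59.0000 → r = 59
L² = (x₁ − r cos θ₁)² + (r sin θ₁ − e)² = 51983.9902 → L = 228.0000 → L = 228
check at θ₃=182°: x = 169.0266 (printed 169.0266) ✓

r = 59, L = 228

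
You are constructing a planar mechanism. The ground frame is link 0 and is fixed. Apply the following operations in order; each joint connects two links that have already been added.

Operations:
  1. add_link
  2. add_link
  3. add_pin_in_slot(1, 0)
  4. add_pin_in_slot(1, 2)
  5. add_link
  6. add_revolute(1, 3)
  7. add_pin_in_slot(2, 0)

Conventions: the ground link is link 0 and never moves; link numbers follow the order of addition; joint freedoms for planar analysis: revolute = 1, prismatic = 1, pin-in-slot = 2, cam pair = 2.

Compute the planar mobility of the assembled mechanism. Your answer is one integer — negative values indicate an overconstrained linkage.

(L,J1,J2)=(1,0,0); link0 fixed
link1: (2,0,0)
link2: (3,0,0)
PS 1-0 [J2]: (3,0,1)
PS 1-2 [J2]: (3,0,2)
link3: (4,0,2)
R 1-3 [J1]: (4,1,2)
PS 2-0 [J2]: (4,1,3)
Grübler: 3·3 − 2·1 − 3 = 4

M = 4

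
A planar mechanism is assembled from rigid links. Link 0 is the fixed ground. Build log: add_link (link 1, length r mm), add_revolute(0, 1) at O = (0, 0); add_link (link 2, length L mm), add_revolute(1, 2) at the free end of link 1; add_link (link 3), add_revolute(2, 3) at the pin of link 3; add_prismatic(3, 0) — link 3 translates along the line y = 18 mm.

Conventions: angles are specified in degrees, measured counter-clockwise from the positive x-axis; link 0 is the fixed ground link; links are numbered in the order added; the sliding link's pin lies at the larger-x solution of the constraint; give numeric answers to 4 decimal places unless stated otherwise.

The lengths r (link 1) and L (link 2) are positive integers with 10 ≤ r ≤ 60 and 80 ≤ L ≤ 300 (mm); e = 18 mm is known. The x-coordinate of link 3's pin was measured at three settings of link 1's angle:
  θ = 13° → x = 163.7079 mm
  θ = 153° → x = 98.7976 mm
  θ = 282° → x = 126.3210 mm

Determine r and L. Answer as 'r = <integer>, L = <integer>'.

constraint per measurement: (x − r cos θ)² + (r sin θ − e)² = L²
subtracting the θ₁ and θ₂ equations cancels the r² and L² terms:
r = (x₁² − x₂²) / (2[(x₁cos θ₁ + e sin θ₁) − (x₂cos θ₂ + e sin θ₂)]) = 35.0000 → r = 35
L² = (x₁ − r cos θ₁)² + (r sin θ₁ − e)² = 16899.9928 → L = 130.0000 → L = 130
check at θ₃=282°: x = 126.3210 (printed 126.3210) ✓

r = 35, L = 130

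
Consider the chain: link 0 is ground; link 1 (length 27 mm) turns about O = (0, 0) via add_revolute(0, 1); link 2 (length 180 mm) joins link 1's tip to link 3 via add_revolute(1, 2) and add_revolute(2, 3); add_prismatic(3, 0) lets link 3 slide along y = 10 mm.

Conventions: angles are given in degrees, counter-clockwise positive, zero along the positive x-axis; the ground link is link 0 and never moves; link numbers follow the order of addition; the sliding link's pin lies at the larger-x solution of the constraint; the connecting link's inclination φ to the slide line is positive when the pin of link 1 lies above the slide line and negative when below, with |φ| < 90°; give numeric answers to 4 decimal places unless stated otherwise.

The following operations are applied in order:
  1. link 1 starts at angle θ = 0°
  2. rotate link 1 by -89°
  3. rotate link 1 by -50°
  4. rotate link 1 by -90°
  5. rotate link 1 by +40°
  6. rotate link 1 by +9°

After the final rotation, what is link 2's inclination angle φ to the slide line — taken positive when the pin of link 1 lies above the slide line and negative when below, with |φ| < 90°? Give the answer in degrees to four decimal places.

geometry: r = 27 mm, L = 180 mm, e = 10 mm; θ starts at 0°
rotate link 1 by -89°: θ ← 0° -89° = -89°
rotate link 1 by -50°: θ ← -89° -50° = -139°
rotate link 1 by -90°: θ ← -139° -90° = -229°
rotate link 1 by +40°: θ ← -229° +40° = -189°
rotate link 1 by +9°: θ ← -189° +9° = -180°
h = r sin θ − e = -0.000000 − 10 = -10.000000
sin φ = h / L = -10.000000 / 180 = -0.05555556
φ = arcsin(-0.05555556) = -3.184739°

-3.1847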